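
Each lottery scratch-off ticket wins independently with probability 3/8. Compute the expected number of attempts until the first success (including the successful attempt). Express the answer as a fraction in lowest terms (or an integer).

8/3

For a geometric distribution, E[trials] = 1/p = 1/(3/8) = 8/3.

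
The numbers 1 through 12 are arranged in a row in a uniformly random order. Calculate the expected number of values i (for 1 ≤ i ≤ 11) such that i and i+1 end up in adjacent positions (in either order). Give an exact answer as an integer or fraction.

11/6

For each i ∈ {1,…,11}, let Xᵢ = 1 if i and i+1 are adjacent. P(Xᵢ=1) = 2·(12−1)!/12! = 2/12.
By linearity, E[ΣXᵢ] = (11)·(2/12) = 11/6.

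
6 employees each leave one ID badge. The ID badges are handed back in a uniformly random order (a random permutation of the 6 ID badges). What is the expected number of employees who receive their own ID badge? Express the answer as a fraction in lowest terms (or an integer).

Let Xᵢ = 1 if person i gets their own ID badge. For each i, P(Xᵢ=1) = 1/6.
By linearity of expectation, E[X₁+…+X_6] = 6·(1/6) = 1.

1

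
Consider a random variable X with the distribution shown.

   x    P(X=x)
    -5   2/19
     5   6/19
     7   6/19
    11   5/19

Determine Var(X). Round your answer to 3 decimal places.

19.922

E[X] = (2/19)·(-5) + (6/19)·5 + (6/19)·7 + (5/19)·11 = 117/19
E[X²] = (2/19)·25 + (6/19)·25 + (6/19)·49 + (5/19)·121 = 1099/19
Var(X) = 1099/19 − (117/19)² = 7192/361 ≈ 19.922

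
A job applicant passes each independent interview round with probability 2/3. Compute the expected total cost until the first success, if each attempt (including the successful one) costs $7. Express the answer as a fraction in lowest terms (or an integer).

E[#attempts] = 1/p = 3/2; E[cost] = 7·3/2 = 21/2.

21/2 dollars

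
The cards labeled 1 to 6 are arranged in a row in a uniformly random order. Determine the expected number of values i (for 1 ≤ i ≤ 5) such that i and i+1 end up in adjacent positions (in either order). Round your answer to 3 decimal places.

For each i ∈ {1,…,5}, let Xᵢ = 1 if i and i+1 are adjacent. P(Xᵢ=1) = 2·(6−1)!/6! = 2/6.
By linearity, E[ΣXᵢ] = (5)·(2/6) = 5/3.
≈ 1.667

1.667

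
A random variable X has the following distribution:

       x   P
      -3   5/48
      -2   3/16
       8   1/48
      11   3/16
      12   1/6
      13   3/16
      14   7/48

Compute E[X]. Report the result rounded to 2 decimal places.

E[X] = (5/48)·(-3) + (3/16)·(-2) + (1/48)·8 + (3/16)·11 + (1/6)·12 + (3/16)·13 + (7/48)·14
     = 385/48 ≈ 8.02

8.02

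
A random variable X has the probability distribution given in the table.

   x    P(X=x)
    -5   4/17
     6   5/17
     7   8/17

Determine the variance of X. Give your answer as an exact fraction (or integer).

E[X] = (4/17)·(-5) + (5/17)·6 + (8/17)·7 = 66/17
E[X²] = (4/17)·25 + (5/17)·36 + (8/17)·49 = 672/17
Var(X) = 672/17 − (66/17)² = 7068/289

7068/289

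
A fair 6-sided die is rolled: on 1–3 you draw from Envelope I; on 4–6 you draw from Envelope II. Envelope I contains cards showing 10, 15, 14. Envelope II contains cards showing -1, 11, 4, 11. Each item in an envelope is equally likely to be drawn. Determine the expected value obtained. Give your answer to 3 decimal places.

E[X | Envelope I] = (10 + 15 + 14)/3 = 13
E[X | Envelope II] = (-1 + 11 + 4 + 11)/4 = 25/4
E[X] = (1/2)·13 + (1/2)·25/4 = 77/8 ≈ 9.625

9.625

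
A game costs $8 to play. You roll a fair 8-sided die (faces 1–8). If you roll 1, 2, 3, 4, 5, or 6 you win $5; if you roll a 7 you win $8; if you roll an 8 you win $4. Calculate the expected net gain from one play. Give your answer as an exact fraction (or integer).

-11/4 dollars

E[payout] = (1/8)·4 + (3/4)·5 + (1/8)·8 = 21/4
Expected profit = 21/4 − 8 = -11/4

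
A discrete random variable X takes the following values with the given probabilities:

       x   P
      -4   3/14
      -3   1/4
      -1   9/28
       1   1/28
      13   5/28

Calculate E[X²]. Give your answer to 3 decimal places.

E[X²] = (3/14)·16 + (1/4)·9 + (9/28)·1 + (1/28)·1 + (5/28)·169
     = 507/14 ≈ 36.214

36.214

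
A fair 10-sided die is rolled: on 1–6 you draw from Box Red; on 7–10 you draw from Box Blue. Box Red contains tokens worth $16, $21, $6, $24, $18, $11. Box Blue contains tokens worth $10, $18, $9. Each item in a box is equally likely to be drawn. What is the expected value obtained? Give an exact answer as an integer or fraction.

218/15 dollars

E[X | Box Red] = (16 + 21 + 6 + 24 + 18 + 11)/6 = 16
E[X | Box Blue] = (10 + 18 + 9)/3 = 37/3
E[X] = (3/5)·16 + (2/5)·37/3 = 218/15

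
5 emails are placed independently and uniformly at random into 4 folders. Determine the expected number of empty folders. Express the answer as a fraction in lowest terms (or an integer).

Let Xⱼ=1 if folder j is empty. P(Xⱼ=1) = ((4-1)/4)^5 = 243/1024.
By linearity, E[#empty] = 4·243/1024 = 243/256.

243/256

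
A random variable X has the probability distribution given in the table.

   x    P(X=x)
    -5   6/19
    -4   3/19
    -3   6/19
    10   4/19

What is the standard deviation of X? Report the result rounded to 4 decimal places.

E[X] = -20/19, E[X²] = 652/19
Var(X) = E[X²] − (E[X])² = 652/19 − 400/361 = 11988/361
SD(X) = √(11988/361) ≈ 5.7626

5.7626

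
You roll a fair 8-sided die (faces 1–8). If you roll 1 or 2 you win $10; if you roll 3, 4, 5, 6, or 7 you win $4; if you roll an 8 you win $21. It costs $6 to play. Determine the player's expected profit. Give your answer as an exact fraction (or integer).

13/8 dollars

E[payout] = (5/8)·4 + (1/4)·10 + (1/8)·21 = 61/8
Expected profit = 61/8 − 6 = 13/8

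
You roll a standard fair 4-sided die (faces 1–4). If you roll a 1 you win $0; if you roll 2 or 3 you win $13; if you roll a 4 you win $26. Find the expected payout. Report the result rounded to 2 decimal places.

$13.00

E[payout] = (1/4)·0 + (1/2)·13 + (1/4)·26 = 13
≈ $13.00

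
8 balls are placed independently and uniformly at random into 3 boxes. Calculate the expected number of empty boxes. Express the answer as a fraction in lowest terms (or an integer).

Let Xⱼ=1 if box j is empty. P(Xⱼ=1) = ((3-1)/3)^8 = 256/6561.
By linearity, E[#empty] = 3·256/6561 = 256/2187.

256/2187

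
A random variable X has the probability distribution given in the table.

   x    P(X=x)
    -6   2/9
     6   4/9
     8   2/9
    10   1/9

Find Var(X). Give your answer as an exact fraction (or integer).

E[X] = (2/9)·(-6) + (4/9)·6 + (2/9)·8 + (1/9)·10 = 38/9
E[X²] = (2/9)·36 + (4/9)·36 + (2/9)·64 + (1/9)·100 = 148/3
Var(X) = 148/3 − (38/9)² = 2552/81

2552/81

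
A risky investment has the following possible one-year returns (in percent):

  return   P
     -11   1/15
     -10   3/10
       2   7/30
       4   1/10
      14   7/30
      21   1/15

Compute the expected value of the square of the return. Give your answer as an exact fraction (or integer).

E[X²] = (1/15)·121 + (3/10)·100 + (7/30)·4 + (1/10)·16 + (7/30)·196 + (1/15)·441
     = 1736/15

1736/15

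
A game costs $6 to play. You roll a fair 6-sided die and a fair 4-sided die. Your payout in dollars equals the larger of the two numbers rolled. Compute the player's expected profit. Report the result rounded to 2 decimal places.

-$2.08

Distribution of the larger of the two numbers rolled: 1 w.p. 1/24, 2 w.p. 1/8, 3 w.p. 5/24, 4 w.p. 7/24, 5 w.p. 1/6, 6 w.p. 1/6
E[payout] = (1/24)·1 + (1/8)·2 + (5/24)·3 + (7/24)·4 + (1/6)·5 + (1/6)·6 = 47/12
Expected profit = 47/12 − 6 = -25/12 ≈ -$2.08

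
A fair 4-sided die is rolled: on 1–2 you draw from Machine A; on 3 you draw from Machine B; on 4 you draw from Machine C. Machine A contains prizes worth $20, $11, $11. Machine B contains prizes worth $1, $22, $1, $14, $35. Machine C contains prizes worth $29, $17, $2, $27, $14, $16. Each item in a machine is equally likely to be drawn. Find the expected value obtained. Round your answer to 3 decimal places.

$15.025

E[X | Machine A] = (20 + 11 + 11)/3 = 14
E[X | Machine B] = (1 + 22 + 1 + 14 + 35)/5 = 73/5
E[X | Machine C] = (29 + 17 + 2 + 27 + 14 + 16)/6 = 35/2
E[X] = (1/2)·14 + (1/4)·73/5 + (1/4)·35/2 = 601/40 ≈ 15.025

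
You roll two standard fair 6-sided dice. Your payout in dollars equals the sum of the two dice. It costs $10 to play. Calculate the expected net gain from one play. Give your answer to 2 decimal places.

-$3.00

Distribution of the sum of the two dice: 2 w.p. 1/36, 3 w.p. 1/18, 4 w.p. 1/12, 5 w.p. 1/9, 6 w.p. 5/36, 7 w.p. 1/6, …
E[payout] = (1/36)·2 + (1/18)·3 + (1/12)·4 + (1/9)·5 + (5/36)·6 + (1/6)·7 + (5/36)·8 + (1/9)·9 + (1/12)·10 + (1/18)·11 + (1/36)·12 = 7
Expected profit = 7 − 10 = -3 ≈ -$3.00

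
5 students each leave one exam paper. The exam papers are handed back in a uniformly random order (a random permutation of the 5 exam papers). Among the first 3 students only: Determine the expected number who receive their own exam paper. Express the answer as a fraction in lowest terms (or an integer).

Let Xᵢ = 1 if person i gets their own exam paper. For each i, P(Xᵢ=1) = 1/5.
By linearity of expectation, E[X₁+…+X_3] = 3·(1/5) = 3/5.

3/5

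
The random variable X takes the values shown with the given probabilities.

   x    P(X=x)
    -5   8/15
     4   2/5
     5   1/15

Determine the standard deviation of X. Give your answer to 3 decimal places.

4.568

E[X] = -11/15, E[X²] = 107/5
Var(X) = E[X²] − (E[X])² = 107/5 − 121/225 = 4694/225
SD(X) = √(4694/225) ≈ 4.568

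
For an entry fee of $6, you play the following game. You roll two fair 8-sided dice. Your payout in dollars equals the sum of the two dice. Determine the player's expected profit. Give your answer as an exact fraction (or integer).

Distribution of the sum of the two dice: 2 w.p. 1/64, 3 w.p. 1/32, 4 w.p. 3/64, 5 w.p. 1/16, 6 w.p. 5/64, 7 w.p. 3/32, …
E[payout] = (1/64)·2 + (1/32)·3 + (3/64)·4 + (1/16)·5 + (5/64)·6 + (3/32)·7 + (7/64)·8 + (1/8)·9 + (7/64)·10 + (3/32)·11 + (5/64)·12 + (1/16)·13 + (3/64)·14 + (1/32)·15 + (1/64)·16 = 9
Expected profit = 9 − 6 = 3

$3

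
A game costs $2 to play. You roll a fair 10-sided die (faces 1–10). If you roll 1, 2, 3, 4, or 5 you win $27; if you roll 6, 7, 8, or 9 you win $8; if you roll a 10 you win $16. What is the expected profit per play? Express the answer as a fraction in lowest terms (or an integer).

163/10 dollars

E[payout] = (2/5)·8 + (1/10)·16 + (1/2)·27 = 183/10
Expected profit = 183/10 − 2 = 163/10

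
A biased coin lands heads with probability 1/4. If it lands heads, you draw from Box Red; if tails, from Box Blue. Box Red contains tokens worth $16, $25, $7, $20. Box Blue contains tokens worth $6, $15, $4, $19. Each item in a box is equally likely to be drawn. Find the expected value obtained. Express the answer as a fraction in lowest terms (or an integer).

E[X | Box Red] = (16 + 25 + 7 + 20)/4 = 17
E[X | Box Blue] = (6 + 15 + 4 + 19)/4 = 11
E[X] = (1/4)·17 + (3/4)·11 = 25/2

25/2 dollars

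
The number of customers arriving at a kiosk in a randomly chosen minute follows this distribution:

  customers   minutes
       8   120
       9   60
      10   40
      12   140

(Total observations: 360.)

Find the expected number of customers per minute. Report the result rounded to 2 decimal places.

Total = 360, so P(customers=8) = 120/360, etc.
E[X] = (1/3)·8 + (1/6)·9 + (1/9)·10 + (7/18)·12
     = 179/18 ≈ 9.94

9.94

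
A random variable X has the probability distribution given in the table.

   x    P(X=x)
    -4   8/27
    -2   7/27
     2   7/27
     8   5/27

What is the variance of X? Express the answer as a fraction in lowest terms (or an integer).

E[X] = (8/27)·(-4) + (7/27)·(-2) + (7/27)·2 + (5/27)·8 = 8/27
E[X²] = (8/27)·16 + (7/27)·4 + (7/27)·4 + (5/27)·64 = 56/3
Var(X) = 56/3 − (8/27)² = 13544/729

13544/729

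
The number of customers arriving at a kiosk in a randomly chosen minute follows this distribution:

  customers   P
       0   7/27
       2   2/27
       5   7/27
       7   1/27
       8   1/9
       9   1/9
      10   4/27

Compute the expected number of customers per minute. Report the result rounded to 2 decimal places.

5.07

E[X] = (7/27)·0 + (2/27)·2 + (7/27)·5 + (1/27)·7 + (1/9)·8 + (1/9)·9 + (4/27)·10
     = 137/27 ≈ 5.07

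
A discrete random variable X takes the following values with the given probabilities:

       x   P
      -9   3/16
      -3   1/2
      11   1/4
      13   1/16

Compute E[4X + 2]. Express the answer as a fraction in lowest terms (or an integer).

7/2

E[4x+2] = (3/16)·(-34) + (1/2)·(-10) + (1/4)·46 + (1/16)·54
     = 7/2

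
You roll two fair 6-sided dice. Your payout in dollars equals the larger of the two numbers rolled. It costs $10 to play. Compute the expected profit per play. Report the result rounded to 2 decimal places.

Distribution of the larger of the two numbers rolled: 1 w.p. 1/36, 2 w.p. 1/12, 3 w.p. 5/36, 4 w.p. 7/36, 5 w.p. 1/4, 6 w.p. 11/36
E[payout] = (1/36)·1 + (1/12)·2 + (5/36)·3 + (7/36)·4 + (1/4)·5 + (11/36)·6 = 161/36
Expected profit = 161/36 − 10 = -199/36 ≈ -$5.53

-$5.53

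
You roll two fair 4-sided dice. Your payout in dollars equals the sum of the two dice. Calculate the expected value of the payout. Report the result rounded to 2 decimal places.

$5.00

Distribution of the sum of the two dice: 2 w.p. 1/16, 3 w.p. 1/8, 4 w.p. 3/16, 5 w.p. 1/4, 6 w.p. 3/16, 7 w.p. 1/8, …
E[payout] = (1/16)·2 + (1/8)·3 + (3/16)·4 + (1/4)·5 + (3/16)·6 + (1/8)·7 + (1/16)·8 = 5
≈ $5.00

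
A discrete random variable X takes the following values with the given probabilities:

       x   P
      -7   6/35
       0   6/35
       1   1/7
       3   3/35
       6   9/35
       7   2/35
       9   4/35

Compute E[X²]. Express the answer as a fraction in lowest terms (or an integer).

1072/35

E[X²] = (6/35)·49 + (6/35)·0 + (1/7)·1 + (3/35)·9 + (9/35)·36 + (2/35)·49 + (4/35)·81
     = 1072/35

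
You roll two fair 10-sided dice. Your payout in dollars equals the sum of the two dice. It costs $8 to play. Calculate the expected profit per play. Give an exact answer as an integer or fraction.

$3

Distribution of the sum of the two dice: 2 w.p. 1/100, 3 w.p. 1/50, 4 w.p. 3/100, 5 w.p. 1/25, 6 w.p. 1/20, 7 w.p. 3/50, …
E[payout] = (1/100)·2 + (1/50)·3 + (3/100)·4 + (1/25)·5 + (1/20)·6 + (3/50)·7 + (7/100)·8 + (2/25)·9 + (9/100)·10 + (1/10)·11 + (9/100)·12 + (2/25)·13 + (7/100)·14 + (3/50)·15 + (1/20)·16 + (1/25)·17 + (3/100)·18 + (1/50)·19 + (1/100)·20 = 11
Expected profit = 11 − 8 = 3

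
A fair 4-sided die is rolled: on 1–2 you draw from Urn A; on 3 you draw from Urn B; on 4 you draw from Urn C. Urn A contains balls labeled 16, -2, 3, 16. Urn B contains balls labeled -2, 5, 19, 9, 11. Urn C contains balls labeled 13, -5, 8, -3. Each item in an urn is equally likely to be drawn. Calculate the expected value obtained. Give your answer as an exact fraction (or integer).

563/80

E[X | Urn A] = (16 − 2 + 3 + 16)/4 = 33/4
E[X | Urn B] = (-2 + 5 + 19 + 9 + 11)/5 = 42/5
E[X | Urn C] = (13 − 5 + 8 − 3)/4 = 13/4
E[X] = (1/2)·33/4 + (1/4)·42/5 + (1/4)·13/4 = 563/80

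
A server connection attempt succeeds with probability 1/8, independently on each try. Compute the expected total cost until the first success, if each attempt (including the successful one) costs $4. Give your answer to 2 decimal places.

E[#attempts] = 1/p = 8; E[cost] = 4·8 = 32.
≈ 32.00

$32.00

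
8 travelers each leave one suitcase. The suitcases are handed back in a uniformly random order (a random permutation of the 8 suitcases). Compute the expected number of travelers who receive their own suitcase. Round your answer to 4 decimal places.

Let Xᵢ = 1 if person i gets their own suitcase. For each i, P(Xᵢ=1) = 1/8.
By linearity of expectation, E[X₁+…+X_8] = 8·(1/8) = 1.
≈ 1.0000

1.0000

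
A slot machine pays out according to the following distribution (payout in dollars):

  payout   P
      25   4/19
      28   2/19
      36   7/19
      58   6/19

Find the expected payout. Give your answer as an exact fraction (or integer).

E[X] = (4/19)·25 + (2/19)·28 + (7/19)·36 + (6/19)·58
     = 756/19

756/19 dollars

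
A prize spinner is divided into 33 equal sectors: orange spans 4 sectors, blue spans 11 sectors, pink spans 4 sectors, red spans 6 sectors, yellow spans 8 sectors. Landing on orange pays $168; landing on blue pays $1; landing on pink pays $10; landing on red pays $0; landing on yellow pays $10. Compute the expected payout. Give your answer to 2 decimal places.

$24.33

E[payout] = (4/33)·168 + (11/33)·1 + (4/33)·10 + (6/33)·0 + (8/33)·10 = 73/3
≈ $24.33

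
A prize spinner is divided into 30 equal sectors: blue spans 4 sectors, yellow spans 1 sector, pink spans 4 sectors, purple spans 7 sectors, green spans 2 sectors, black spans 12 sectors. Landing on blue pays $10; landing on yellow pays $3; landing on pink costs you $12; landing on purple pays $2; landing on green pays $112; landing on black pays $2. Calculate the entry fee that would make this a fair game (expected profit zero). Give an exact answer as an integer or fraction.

E[payout] = (4/30)·10 + (1/30)·3 + (4/30)·(-12) + (7/30)·2 + (2/30)·112 + (12/30)·2 = 257/30
Fair fee = E[payout] = 257/30

257/30 dollars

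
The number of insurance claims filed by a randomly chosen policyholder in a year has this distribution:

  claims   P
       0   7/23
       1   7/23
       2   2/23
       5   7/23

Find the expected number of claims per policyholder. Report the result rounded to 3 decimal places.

E[X] = (7/23)·0 + (7/23)·1 + (2/23)·2 + (7/23)·5
     = 2 ≈ 2.000

2.000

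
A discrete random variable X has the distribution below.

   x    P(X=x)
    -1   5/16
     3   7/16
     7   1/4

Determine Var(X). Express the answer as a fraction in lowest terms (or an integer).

143/16

E[X] = (5/16)·(-1) + (7/16)·3 + (1/4)·7 = 11/4
E[X²] = (5/16)·1 + (7/16)·9 + (1/4)·49 = 33/2
Var(X) = 33/2 − (11/4)² = 143/16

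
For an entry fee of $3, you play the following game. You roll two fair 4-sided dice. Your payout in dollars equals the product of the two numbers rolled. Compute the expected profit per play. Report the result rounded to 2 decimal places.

$3.25

Distribution of the product of the two numbers rolled: 1 w.p. 1/16, 2 w.p. 1/8, 3 w.p. 1/8, 4 w.p. 3/16, 6 w.p. 1/8, 8 w.p. 1/8, …
E[payout] = (1/16)·1 + (1/8)·2 + (1/8)·3 + (3/16)·4 + (1/8)·6 + (1/8)·8 + (1/16)·9 + (1/8)·12 + (1/16)·16 = 25/4
Expected profit = 25/4 − 3 = 13/4 ≈ $3.25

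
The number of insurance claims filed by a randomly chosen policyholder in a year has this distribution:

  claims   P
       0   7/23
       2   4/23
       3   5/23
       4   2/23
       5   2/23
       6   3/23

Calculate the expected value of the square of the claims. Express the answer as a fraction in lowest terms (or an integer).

251/23

E[X²] = (7/23)·0 + (4/23)·4 + (5/23)·9 + (2/23)·16 + (2/23)·25 + (3/23)·36
     = 251/23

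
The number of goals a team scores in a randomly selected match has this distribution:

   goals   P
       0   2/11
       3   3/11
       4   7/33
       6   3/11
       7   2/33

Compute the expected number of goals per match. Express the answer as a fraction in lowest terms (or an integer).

E[X] = (2/11)·0 + (3/11)·3 + (7/33)·4 + (3/11)·6 + (2/33)·7
     = 41/11

41/11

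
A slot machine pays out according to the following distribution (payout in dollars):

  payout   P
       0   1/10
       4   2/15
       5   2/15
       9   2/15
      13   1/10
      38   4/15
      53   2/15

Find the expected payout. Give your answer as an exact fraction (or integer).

E[X] = (1/10)·0 + (2/15)·4 + (2/15)·5 + (2/15)·9 + (1/10)·13 + (4/15)·38 + (2/15)·53
     = 209/10

209/10 dollars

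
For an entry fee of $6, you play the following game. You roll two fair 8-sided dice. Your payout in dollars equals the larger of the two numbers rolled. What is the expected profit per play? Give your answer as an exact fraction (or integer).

Distribution of the larger of the two numbers rolled: 1 w.p. 1/64, 2 w.p. 3/64, 3 w.p. 5/64, 4 w.p. 7/64, 5 w.p. 9/64, 6 w.p. 11/64, …
E[payout] = (1/64)·1 + (3/64)·2 + (5/64)·3 + (7/64)·4 + (9/64)·5 + (11/64)·6 + (13/64)·7 + (15/64)·8 = 93/16
Expected profit = 93/16 − 6 = -3/16

-3/16 dollars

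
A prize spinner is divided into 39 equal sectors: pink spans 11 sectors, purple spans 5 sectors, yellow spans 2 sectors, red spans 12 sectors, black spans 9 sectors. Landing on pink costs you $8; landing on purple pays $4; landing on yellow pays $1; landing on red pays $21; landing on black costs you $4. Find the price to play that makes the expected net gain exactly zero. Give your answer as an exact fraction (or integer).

50/13 dollars

E[payout] = (11/39)·(-8) + (5/39)·4 + (2/39)·1 + (12/39)·21 + (9/39)·(-4) = 50/13
Fair fee = E[payout] = 50/13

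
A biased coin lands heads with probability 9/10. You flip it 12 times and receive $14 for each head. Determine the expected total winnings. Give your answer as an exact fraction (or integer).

E[#heads] = 12·9/10 = 54/5 (linearity over flips).
E[winnings] = 14·54/5 = 756/5.

756/5 dollars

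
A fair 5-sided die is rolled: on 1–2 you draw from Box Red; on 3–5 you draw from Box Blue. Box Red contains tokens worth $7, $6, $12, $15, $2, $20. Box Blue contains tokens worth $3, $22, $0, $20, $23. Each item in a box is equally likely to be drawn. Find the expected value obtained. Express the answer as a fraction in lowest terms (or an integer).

922/75 dollars

E[X | Box Red] = (7 + 6 + 12 + 15 + 2 + 20)/6 = 31/3
E[X | Box Blue] = (3 + 22 + 0 + 20 + 23)/5 = 68/5
E[X] = (2/5)·31/3 + (3/5)·68/5 = 922/75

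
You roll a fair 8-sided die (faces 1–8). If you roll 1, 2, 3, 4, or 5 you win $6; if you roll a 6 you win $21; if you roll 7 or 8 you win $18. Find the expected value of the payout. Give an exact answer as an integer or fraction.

E[payout] = (5/8)·6 + (1/4)·18 + (1/8)·21 = 87/8

87/8 dollars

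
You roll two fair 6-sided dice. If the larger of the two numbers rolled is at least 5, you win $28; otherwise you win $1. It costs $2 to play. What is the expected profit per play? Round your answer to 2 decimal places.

E[payout] = (4/9)·1 + (5/9)·28 = 16
Expected profit = 16 − 2 = 14 ≈ $14.00

$14.00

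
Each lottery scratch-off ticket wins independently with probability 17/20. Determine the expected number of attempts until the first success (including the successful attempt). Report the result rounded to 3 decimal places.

1.176

For a geometric distribution, E[trials] = 1/p = 1/(17/20) = 20/17.
≈ 1.176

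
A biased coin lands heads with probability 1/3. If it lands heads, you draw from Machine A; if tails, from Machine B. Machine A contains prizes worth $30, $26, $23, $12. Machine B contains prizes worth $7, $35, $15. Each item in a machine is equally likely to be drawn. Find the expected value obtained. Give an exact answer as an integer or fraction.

81/4 dollars

E[X | Machine A] = (30 + 26 + 23 + 12)/4 = 91/4
E[X | Machine B] = (7 + 35 + 15)/3 = 19
E[X] = (1/3)·91/4 + (2/3)·19 = 81/4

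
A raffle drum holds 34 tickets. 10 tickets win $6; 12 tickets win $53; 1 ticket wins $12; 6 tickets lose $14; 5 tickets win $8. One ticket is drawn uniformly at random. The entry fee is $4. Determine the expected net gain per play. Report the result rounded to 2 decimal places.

$15.53

E[payout] = (10/34)·6 + (12/34)·53 + (1/34)·12 + (6/34)·(-14) + (5/34)·8 = 332/17
Expected profit = 332/17 − 4 = 264/17 ≈ $15.53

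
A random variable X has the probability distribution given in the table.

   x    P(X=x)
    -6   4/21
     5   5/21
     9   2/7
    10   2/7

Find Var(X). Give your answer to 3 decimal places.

34.535

E[X] = (4/21)·(-6) + (5/21)·5 + (2/7)·9 + (2/7)·10 = 115/21
E[X²] = (4/21)·36 + (5/21)·25 + (2/7)·81 + (2/7)·100 = 1355/21
Var(X) = 1355/21 − (115/21)² = 15230/441 ≈ 34.535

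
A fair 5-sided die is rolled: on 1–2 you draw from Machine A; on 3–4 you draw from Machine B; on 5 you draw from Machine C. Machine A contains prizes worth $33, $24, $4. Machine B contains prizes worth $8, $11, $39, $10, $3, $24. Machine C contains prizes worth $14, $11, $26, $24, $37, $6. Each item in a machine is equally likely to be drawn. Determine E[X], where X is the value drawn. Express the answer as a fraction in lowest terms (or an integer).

E[X | Machine A] = (33 + 24 + 4)/3 = 61/3
E[X | Machine B] = (8 + 11 + 39 + 10 + 3 + 24)/6 = 95/6
E[X | Machine C] = (14 + 11 + 26 + 24 + 37 + 6)/6 = 59/3
E[X] = (2/5)·61/3 + (2/5)·95/6 + (1/5)·59/3 = 92/5

92/5 dollars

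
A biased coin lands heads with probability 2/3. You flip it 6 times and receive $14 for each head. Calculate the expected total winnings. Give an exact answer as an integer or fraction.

E[#heads] = 6·2/3 = 4 (linearity over flips).
E[winnings] = 14·4 = 56.

$56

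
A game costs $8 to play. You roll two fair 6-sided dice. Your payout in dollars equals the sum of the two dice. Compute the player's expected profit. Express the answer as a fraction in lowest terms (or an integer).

Distribution of the sum of the two dice: 2 w.p. 1/36, 3 w.p. 1/18, 4 w.p. 1/12, 5 w.p. 1/9, 6 w.p. 5/36, 7 w.p. 1/6, …
E[payout] = (1/36)·2 + (1/18)·3 + (1/12)·4 + (1/9)·5 + (5/36)·6 + (1/6)·7 + (5/36)·8 + (1/9)·9 + (1/12)·10 + (1/18)·11 + (1/36)·12 = 7
Expected profit = 7 − 8 = -1

-$1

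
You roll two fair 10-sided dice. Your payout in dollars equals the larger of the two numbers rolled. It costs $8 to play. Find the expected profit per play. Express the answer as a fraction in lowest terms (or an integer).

Distribution of the larger of the two numbers rolled: 1 w.p. 1/100, 2 w.p. 3/100, 3 w.p. 1/20, 4 w.p. 7/100, 5 w.p. 9/100, 6 w.p. 11/100, …
E[payout] = (1/100)·1 + (3/100)·2 + (1/20)·3 + (7/100)·4 + (9/100)·5 + (11/100)·6 + (13/100)·7 + (3/20)·8 + (17/100)·9 + (19/100)·10 = 143/20
Expected profit = 143/20 − 8 = -17/20

-17/20 dollars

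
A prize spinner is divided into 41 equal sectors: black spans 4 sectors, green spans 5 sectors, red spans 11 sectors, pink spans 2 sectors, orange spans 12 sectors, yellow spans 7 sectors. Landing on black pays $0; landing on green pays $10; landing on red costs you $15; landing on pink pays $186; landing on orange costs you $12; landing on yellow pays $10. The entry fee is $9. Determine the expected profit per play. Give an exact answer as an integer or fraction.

-186/41 dollars

E[payout] = (4/41)·0 + (5/41)·10 + (11/41)·(-15) + (2/41)·186 + (12/41)·(-12) + (7/41)·10 = 183/41
Expected profit = 183/41 − 9 = -186/41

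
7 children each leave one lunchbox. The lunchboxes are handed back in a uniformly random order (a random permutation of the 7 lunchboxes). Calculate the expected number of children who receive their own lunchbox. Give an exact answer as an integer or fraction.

1

Let Xᵢ = 1 if person i gets their own lunchbox. For each i, P(Xᵢ=1) = 1/7.
By linearity of expectation, E[X₁+…+X_7] = 7·(1/7) = 1.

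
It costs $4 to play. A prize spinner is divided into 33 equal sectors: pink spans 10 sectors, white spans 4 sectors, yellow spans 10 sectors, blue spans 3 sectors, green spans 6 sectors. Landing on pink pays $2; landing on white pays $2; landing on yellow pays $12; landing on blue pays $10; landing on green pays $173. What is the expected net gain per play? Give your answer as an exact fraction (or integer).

1084/33 dollars

E[payout] = (10/33)·2 + (4/33)·2 + (10/33)·12 + (3/33)·10 + (6/33)·173 = 1216/33
Expected profit = 1216/33 − 4 = 1084/33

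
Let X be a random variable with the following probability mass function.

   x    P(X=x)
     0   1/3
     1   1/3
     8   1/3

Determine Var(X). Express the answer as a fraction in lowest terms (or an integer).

E[X] = (1/3)·0 + (1/3)·1 + (1/3)·8 = 3
E[X²] = (1/3)·0 + (1/3)·1 + (1/3)·64 = 65/3
Var(X) = 65/3 − (3)² = 38/3

38/3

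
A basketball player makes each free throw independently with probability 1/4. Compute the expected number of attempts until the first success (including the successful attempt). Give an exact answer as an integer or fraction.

For a geometric distribution, E[trials] = 1/p = 1/(1/4) = 4.

4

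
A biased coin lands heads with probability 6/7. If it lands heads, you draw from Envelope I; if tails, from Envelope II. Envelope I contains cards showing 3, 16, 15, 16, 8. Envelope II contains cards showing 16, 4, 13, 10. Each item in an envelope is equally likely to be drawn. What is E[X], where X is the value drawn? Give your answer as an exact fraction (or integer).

E[X | Envelope I] = (3 + 16 + 15 + 16 + 8)/5 = 58/5
E[X | Envelope II] = (16 + 4 + 13 + 10)/4 = 43/4
E[X] = (6/7)·58/5 + (1/7)·43/4 = 1607/140

1607/140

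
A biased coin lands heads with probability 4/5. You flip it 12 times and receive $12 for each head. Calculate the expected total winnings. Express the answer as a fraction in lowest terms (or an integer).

E[#heads] = 12·4/5 = 48/5 (linearity over flips).
E[winnings] = 12·48/5 = 576/5.

576/5 dollars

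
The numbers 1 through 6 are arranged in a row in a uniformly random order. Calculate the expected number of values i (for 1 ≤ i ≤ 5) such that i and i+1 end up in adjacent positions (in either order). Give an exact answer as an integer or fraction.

5/3

For each i ∈ {1,…,5}, let Xᵢ = 1 if i and i+1 are adjacent. P(Xᵢ=1) = 2·(6−1)!/6! = 2/6.
By linearity, E[ΣXᵢ] = (5)·(2/6) = 5/3.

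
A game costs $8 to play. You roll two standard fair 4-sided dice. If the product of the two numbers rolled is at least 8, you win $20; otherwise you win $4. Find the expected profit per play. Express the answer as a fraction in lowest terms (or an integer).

E[payout] = (5/8)·4 + (3/8)·20 = 10
Expected profit = 10 − 8 = 2

$2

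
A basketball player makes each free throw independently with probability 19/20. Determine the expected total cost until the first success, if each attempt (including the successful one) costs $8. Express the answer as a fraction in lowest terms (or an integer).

E[#attempts] = 1/p = 20/19; E[cost] = 8·20/19 = 160/19.

160/19 dollars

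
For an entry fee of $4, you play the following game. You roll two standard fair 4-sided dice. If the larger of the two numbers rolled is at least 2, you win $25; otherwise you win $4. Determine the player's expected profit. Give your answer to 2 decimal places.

E[payout] = (1/16)·4 + (15/16)·25 = 379/16
Expected profit = 379/16 − 4 = 315/16 ≈ $19.69

$19.69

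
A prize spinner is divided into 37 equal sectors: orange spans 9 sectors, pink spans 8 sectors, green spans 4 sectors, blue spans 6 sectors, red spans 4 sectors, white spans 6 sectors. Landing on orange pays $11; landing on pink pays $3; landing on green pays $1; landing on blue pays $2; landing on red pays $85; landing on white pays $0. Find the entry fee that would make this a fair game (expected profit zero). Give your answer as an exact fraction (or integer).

E[payout] = (9/37)·11 + (8/37)·3 + (4/37)·1 + (6/37)·2 + (4/37)·85 + (6/37)·0 = 479/37
Fair fee = E[payout] = 479/37

479/37 dollars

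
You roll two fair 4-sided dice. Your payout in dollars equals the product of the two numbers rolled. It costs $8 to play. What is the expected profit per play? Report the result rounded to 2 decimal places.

-$1.75

Distribution of the product of the two numbers rolled: 1 w.p. 1/16, 2 w.p. 1/8, 3 w.p. 1/8, 4 w.p. 3/16, 6 w.p. 1/8, 8 w.p. 1/8, …
E[payout] = (1/16)·1 + (1/8)·2 + (1/8)·3 + (3/16)·4 + (1/8)·6 + (1/8)·8 + (1/16)·9 + (1/8)·12 + (1/16)·16 = 25/4
Expected profit = 25/4 − 8 = -7/4 ≈ -$1.75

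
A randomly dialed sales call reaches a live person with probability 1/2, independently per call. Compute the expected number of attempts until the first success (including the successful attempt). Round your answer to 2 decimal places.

2.00

For a geometric distribution, E[trials] = 1/p = 1/(1/2) = 2.
≈ 2.00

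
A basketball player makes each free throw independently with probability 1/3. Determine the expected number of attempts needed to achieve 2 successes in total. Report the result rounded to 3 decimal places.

By linearity (sum of 2 independent geometric waits), E[trials] = 2/p = 2/(1/3) = 6.
≈ 6.000

6.000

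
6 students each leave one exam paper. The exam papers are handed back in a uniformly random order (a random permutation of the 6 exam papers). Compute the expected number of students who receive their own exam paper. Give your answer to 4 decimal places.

Let Xᵢ = 1 if person i gets their own exam paper. For each i, P(Xᵢ=1) = 1/6.
By linearity of expectation, E[X₁+…+X_6] = 6·(1/6) = 1.
≈ 1.0000

1.0000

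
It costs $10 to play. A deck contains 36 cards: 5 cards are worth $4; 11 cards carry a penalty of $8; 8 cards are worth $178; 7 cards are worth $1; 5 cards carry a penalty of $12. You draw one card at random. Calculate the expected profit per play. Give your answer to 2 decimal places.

E[payout] = (5/36)·4 + (11/36)·(-8) + (8/36)·178 + (7/36)·1 + (5/36)·(-12) = 1303/36
Expected profit = 1303/36 − 10 = 943/36 ≈ $26.19

$26.19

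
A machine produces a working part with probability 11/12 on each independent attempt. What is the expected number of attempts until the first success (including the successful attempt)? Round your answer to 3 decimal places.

1.091

For a geometric distribution, E[trials] = 1/p = 1/(11/12) = 12/11.
≈ 1.091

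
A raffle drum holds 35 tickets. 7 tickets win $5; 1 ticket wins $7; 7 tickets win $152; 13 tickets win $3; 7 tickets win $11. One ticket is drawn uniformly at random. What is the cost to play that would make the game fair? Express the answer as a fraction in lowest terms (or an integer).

E[payout] = (7/35)·5 + (1/35)·7 + (7/35)·152 + (13/35)·3 + (7/35)·11 = 1222/35
Fair fee = E[payout] = 1222/35

1222/35 dollars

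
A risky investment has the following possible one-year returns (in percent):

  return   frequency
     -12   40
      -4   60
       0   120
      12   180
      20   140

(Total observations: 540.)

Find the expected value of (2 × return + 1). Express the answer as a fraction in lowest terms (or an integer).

451/27

Total = 540, so P(return=-12) = 40/540, etc.
E[2x+1] = (2/27)·(-23) + (1/9)·(-7) + (2/9)·1 + (1/3)·25 + (7/27)·41
     = 451/27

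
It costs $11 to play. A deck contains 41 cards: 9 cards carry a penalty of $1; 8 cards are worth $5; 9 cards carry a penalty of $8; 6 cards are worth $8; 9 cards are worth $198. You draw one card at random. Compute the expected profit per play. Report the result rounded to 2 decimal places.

E[payout] = (9/41)·(-1) + (8/41)·5 + (9/41)·(-8) + (6/41)·8 + (9/41)·198 = 1789/41
Expected profit = 1789/41 − 11 = 1338/41 ≈ $32.63

$32.63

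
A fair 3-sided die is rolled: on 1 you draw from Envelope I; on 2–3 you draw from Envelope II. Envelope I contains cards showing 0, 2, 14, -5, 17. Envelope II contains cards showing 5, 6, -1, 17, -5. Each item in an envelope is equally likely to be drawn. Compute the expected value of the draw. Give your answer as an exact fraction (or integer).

24/5

E[X | Envelope I] = (0 + 2 + 14 − 5 + 17)/5 = 28/5
E[X | Envelope II] = (5 + 6 − 1 + 17 − 5)/5 = 22/5
E[X] = (1/3)·28/5 + (2/3)·22/5 = 24/5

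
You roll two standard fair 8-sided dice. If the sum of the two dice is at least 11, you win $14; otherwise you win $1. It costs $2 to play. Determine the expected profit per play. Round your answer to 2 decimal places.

$3.27

E[payout] = (43/64)·1 + (21/64)·14 = 337/64
Expected profit = 337/64 − 2 = 209/64 ≈ $3.27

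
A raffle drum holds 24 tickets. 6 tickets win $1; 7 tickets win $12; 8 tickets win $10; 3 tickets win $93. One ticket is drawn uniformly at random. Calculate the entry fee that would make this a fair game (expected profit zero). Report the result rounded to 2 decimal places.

$18.71

E[payout] = (6/24)·1 + (7/24)·12 + (8/24)·10 + (3/24)·93 = 449/24
Fair fee = E[payout] = 449/24 ≈ $18.71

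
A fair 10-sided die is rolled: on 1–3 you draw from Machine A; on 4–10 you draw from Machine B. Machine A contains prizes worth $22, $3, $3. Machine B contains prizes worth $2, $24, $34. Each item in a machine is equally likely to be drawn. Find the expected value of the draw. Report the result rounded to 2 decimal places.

E[X | Machine A] = (22 + 3 + 3)/3 = 28/3
E[X | Machine B] = (2 + 24 + 34)/3 = 20
E[X] = (3/10)·28/3 + (7/10)·20 = 84/5 ≈ 16.80

$16.80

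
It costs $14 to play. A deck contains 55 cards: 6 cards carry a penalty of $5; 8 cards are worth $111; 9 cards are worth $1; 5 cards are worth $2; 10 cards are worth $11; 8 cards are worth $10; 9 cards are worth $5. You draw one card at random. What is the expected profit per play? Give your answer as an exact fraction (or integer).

E[payout] = (6/55)·(-5) + (8/55)·111 + (9/55)·1 + (5/55)·2 + (10/55)·11 + (8/55)·10 + (9/55)·5 = 1112/55
Expected profit = 1112/55 − 14 = 342/55

342/55 dollars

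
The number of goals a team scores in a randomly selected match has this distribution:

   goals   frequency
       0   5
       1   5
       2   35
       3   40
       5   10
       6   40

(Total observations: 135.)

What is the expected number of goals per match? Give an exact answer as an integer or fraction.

Total = 135, so P(goals=0) = 5/135, etc.
E[X] = (1/27)·0 + (1/27)·1 + (7/27)·2 + (8/27)·3 + (2/27)·5 + (8/27)·6
     = 97/27

97/27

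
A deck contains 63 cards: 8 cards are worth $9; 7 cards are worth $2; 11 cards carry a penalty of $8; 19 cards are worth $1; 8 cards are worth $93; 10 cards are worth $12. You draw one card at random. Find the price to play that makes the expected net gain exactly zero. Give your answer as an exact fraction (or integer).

E[payout] = (8/63)·9 + (7/63)·2 + (11/63)·(-8) + (19/63)·1 + (8/63)·93 + (10/63)·12 = 881/63
Fair fee = E[payout] = 881/63

881/63 dollars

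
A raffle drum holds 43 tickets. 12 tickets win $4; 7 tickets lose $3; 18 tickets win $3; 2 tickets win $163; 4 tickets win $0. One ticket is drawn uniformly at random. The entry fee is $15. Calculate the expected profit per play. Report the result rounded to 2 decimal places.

E[payout] = (12/43)·4 + (7/43)·(-3) + (18/43)·3 + (2/43)·163 + (4/43)·0 = 407/43
Expected profit = 407/43 − 15 = -238/43 ≈ -$5.53

-$5.53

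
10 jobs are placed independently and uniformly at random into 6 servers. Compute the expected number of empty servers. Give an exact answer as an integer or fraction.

9765625/10077696

Let Xⱼ=1 if server j is empty. P(Xⱼ=1) = ((6-1)/6)^10 = 9765625/60466176.
By linearity, E[#empty] = 6·9765625/60466176 = 9765625/10077696.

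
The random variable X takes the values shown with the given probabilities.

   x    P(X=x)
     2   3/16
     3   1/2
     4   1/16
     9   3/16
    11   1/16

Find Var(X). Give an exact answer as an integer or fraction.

E[X] = (3/16)·2 + (1/2)·3 + (1/16)·4 + (3/16)·9 + (1/16)·11 = 9/2
E[X²] = (3/16)·4 + (1/2)·9 + (1/16)·16 + (3/16)·81 + (1/16)·121 = 29
Var(X) = 29 − (9/2)² = 35/4

35/4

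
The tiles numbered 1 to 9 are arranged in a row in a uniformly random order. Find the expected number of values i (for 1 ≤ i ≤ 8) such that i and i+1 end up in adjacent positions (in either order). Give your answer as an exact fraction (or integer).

16/9

For each i ∈ {1,…,8}, let Xᵢ = 1 if i and i+1 are adjacent. P(Xᵢ=1) = 2·(9−1)!/9! = 2/9.
By linearity, E[ΣXᵢ] = (8)·(2/9) = 16/9.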